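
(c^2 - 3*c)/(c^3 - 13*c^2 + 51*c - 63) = c/(c^2 - 10*c + 21)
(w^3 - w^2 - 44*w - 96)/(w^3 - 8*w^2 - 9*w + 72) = (w + 4)/(w - 3)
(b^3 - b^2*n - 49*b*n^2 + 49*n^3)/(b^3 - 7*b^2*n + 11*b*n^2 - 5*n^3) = (b^2 - 49*n^2)/(b^2 - 6*b*n + 5*n^2)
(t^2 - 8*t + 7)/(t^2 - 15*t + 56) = (t - 1)/(t - 8)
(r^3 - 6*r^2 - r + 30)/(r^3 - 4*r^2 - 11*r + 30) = (r^2 - r - 6)/(r^2 + r - 6)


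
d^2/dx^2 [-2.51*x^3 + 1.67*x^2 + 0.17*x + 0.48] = 3.34 - 15.06*x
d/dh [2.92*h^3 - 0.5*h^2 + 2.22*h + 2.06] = 8.76*h^2 - 1.0*h + 2.22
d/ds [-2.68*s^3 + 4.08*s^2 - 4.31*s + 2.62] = -8.04*s^2 + 8.16*s - 4.31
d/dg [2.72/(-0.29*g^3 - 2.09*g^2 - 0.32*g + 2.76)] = (2.3664*g^2 + 11.3696*g + 0.8704)/(0.29*g^3 + 2.09*g^2 + 0.32*g - 2.76)^2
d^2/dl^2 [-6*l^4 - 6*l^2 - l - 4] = -72*l^2 - 12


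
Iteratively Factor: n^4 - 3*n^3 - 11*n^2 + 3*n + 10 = (n + 1)*(n^3 - 4*n^2 - 7*n + 10) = (n - 5)*(n + 1)*(n^2 + n - 2) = (n - 5)*(n + 1)*(n + 2)*(n - 1)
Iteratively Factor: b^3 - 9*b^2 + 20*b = (b - 4)*(b^2 - 5*b) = b*(b - 4)*(b - 5)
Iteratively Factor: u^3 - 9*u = (u + 3)*(u^2 - 3*u) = u*(u + 3)*(u - 3)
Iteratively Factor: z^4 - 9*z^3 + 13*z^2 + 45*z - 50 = (z + 2)*(z^3 - 11*z^2 + 35*z - 25) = (z - 5)*(z + 2)*(z^2 - 6*z + 5) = (z - 5)*(z - 1)*(z + 2)*(z - 5)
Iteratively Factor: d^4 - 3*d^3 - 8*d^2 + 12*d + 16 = (d + 2)*(d^3 - 5*d^2 + 2*d + 8) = (d - 4)*(d + 2)*(d^2 - d - 2) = (d - 4)*(d - 2)*(d + 2)*(d + 1)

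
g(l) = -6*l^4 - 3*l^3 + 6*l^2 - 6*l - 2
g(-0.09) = -1.41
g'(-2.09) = 148.71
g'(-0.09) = -7.14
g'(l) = -24*l^3 - 9*l^2 + 12*l - 6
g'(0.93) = -21.93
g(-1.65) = -6.76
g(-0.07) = -1.55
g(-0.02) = -1.88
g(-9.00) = -36641.00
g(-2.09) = -50.35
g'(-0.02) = -6.24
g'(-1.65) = 57.51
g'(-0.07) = -6.88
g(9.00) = -41123.00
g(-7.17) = -14401.97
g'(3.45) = -1057.25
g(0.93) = -9.29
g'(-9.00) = 16653.00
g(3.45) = -924.49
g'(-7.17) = 8291.72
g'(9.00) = -18123.00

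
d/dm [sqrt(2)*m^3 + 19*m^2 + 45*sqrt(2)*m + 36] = 3*sqrt(2)*m^2 + 38*m + 45*sqrt(2)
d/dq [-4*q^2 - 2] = -8*q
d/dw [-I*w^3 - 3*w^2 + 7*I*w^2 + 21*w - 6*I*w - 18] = -3*I*w^2 - w*(6 - 14*I) + 21 - 6*I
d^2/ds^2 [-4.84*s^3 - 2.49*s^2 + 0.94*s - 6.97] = -29.04*s - 4.98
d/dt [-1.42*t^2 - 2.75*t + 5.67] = -2.84*t - 2.75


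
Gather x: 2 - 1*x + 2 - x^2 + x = 4 - x^2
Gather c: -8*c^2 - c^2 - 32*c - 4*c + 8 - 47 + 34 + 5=-9*c^2 - 36*c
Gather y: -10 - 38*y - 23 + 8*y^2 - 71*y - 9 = 8*y^2 - 109*y - 42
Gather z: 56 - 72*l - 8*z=-72*l - 8*z + 56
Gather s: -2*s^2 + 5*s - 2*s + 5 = -2*s^2 + 3*s + 5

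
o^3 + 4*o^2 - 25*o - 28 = (o - 4)*(o + 1)*(o + 7)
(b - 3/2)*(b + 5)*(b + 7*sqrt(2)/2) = b^3 + 7*b^2/2 + 7*sqrt(2)*b^2/2 - 15*b/2 + 49*sqrt(2)*b/4 - 105*sqrt(2)/4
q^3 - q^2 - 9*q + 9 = (q - 3)*(q - 1)*(q + 3)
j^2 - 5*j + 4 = (j - 4)*(j - 1)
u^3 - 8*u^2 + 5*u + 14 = (u - 7)*(u - 2)*(u + 1)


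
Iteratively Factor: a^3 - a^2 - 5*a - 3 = (a - 3)*(a^2 + 2*a + 1) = (a - 3)*(a + 1)*(a + 1)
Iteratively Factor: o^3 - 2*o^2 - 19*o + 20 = (o + 4)*(o^2 - 6*o + 5) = (o - 5)*(o + 4)*(o - 1)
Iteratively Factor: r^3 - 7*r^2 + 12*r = (r - 3)*(r^2 - 4*r) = (r - 4)*(r - 3)*(r)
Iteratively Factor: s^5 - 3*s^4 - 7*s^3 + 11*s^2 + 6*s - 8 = (s + 1)*(s^4 - 4*s^3 - 3*s^2 + 14*s - 8) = (s - 1)*(s + 1)*(s^3 - 3*s^2 - 6*s + 8) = (s - 1)*(s + 1)*(s + 2)*(s^2 - 5*s + 4) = (s - 4)*(s - 1)*(s + 1)*(s + 2)*(s - 1)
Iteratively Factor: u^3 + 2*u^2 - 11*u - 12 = (u - 3)*(u^2 + 5*u + 4) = (u - 3)*(u + 4)*(u + 1)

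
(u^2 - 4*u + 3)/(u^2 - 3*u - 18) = (-u^2 + 4*u - 3)/(-u^2 + 3*u + 18)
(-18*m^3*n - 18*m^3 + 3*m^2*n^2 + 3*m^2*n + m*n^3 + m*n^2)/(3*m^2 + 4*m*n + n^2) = m*(-18*m^2*n - 18*m^2 + 3*m*n^2 + 3*m*n + n^3 + n^2)/(3*m^2 + 4*m*n + n^2)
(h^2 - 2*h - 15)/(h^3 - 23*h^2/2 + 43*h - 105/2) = 2*(h + 3)/(2*h^2 - 13*h + 21)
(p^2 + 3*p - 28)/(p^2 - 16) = (p + 7)/(p + 4)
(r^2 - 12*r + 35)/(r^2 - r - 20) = (r - 7)/(r + 4)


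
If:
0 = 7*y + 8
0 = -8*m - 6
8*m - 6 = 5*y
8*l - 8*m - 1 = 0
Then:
No Solution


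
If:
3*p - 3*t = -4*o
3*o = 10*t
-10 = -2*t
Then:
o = 50/3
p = -155/9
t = 5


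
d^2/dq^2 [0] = 0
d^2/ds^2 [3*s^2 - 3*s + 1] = 6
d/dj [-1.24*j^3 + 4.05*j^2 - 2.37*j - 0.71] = -3.72*j^2 + 8.1*j - 2.37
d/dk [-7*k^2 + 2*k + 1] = 2 - 14*k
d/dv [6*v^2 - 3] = 12*v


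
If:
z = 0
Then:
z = 0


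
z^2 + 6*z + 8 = (z + 2)*(z + 4)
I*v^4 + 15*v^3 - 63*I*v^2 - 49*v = v*(v - 7*I)^2*(I*v + 1)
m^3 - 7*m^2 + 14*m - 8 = (m - 4)*(m - 2)*(m - 1)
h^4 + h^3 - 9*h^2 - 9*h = h*(h - 3)*(h + 1)*(h + 3)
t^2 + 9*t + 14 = (t + 2)*(t + 7)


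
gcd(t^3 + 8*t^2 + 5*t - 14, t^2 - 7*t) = 1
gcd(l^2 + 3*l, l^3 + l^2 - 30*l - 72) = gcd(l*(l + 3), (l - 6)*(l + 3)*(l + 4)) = l + 3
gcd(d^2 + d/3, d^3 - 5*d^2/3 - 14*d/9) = d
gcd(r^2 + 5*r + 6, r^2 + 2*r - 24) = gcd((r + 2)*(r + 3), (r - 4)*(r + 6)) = 1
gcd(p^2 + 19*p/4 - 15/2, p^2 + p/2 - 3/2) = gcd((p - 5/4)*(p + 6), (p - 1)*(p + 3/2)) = 1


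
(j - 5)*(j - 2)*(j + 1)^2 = j^4 - 5*j^3 - 3*j^2 + 13*j + 10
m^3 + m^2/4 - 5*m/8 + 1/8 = (m - 1/2)*(m - 1/4)*(m + 1)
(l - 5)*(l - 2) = l^2 - 7*l + 10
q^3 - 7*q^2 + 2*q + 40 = (q - 5)*(q - 4)*(q + 2)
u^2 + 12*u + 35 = (u + 5)*(u + 7)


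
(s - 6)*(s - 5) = s^2 - 11*s + 30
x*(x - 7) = x^2 - 7*x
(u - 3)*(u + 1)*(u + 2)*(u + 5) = u^4 + 5*u^3 - 7*u^2 - 41*u - 30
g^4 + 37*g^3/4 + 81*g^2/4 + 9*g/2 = g*(g + 1/4)*(g + 3)*(g + 6)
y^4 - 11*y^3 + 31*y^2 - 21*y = y*(y - 7)*(y - 3)*(y - 1)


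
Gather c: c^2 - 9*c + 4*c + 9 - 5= c^2 - 5*c + 4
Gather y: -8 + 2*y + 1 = 2*y - 7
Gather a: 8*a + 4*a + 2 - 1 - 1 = 12*a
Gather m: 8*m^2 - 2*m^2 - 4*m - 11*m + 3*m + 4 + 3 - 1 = 6*m^2 - 12*m + 6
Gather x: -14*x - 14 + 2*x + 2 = -12*x - 12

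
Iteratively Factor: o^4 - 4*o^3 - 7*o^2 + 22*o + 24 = (o + 1)*(o^3 - 5*o^2 - 2*o + 24) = (o + 1)*(o + 2)*(o^2 - 7*o + 12) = (o - 4)*(o + 1)*(o + 2)*(o - 3)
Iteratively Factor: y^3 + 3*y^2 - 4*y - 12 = (y - 2)*(y^2 + 5*y + 6) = (y - 2)*(y + 3)*(y + 2)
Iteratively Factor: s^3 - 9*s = (s + 3)*(s^2 - 3*s) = (s - 3)*(s + 3)*(s)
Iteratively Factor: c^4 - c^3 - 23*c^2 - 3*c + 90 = (c - 2)*(c^3 + c^2 - 21*c - 45) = (c - 2)*(c + 3)*(c^2 - 2*c - 15) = (c - 5)*(c - 2)*(c + 3)*(c + 3)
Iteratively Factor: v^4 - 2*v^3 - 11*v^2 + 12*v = (v - 1)*(v^3 - v^2 - 12*v) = v*(v - 1)*(v^2 - v - 12) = v*(v - 4)*(v - 1)*(v + 3)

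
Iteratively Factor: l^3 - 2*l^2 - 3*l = (l)*(l^2 - 2*l - 3) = l*(l + 1)*(l - 3)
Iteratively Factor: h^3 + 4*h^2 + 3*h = (h + 3)*(h^2 + h) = (h + 1)*(h + 3)*(h)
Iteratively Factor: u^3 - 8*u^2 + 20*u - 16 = (u - 2)*(u^2 - 6*u + 8) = (u - 2)^2*(u - 4)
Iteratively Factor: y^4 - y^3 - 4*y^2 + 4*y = (y)*(y^3 - y^2 - 4*y + 4) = y*(y - 2)*(y^2 + y - 2) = y*(y - 2)*(y - 1)*(y + 2)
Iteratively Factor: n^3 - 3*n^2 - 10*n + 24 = (n - 2)*(n^2 - n - 12) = (n - 2)*(n + 3)*(n - 4)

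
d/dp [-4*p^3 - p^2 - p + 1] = -12*p^2 - 2*p - 1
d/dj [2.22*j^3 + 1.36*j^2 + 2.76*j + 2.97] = 6.66*j^2 + 2.72*j + 2.76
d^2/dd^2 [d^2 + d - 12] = 2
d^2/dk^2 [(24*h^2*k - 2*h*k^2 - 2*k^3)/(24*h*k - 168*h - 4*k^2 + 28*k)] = (-k*(6*h - 2*k + 7)^2*(-12*h^2 + h*k + k^2) - (h + 3*k)*(6*h*k - 42*h - k^2 + 7*k)^2 + (6*h*k - 42*h - k^2 + 7*k)*(12*h^2*k - h*k^2 - k^3 + (6*h - 2*k + 7)*(-12*h^2 + 2*h*k + 3*k^2)))/(6*h*k - 42*h - k^2 + 7*k)^3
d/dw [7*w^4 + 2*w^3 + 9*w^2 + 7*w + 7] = 28*w^3 + 6*w^2 + 18*w + 7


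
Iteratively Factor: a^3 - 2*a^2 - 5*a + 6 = (a - 1)*(a^2 - a - 6) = (a - 1)*(a + 2)*(a - 3)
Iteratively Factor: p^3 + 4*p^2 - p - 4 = (p + 4)*(p^2 - 1) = (p + 1)*(p + 4)*(p - 1)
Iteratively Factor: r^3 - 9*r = (r - 3)*(r^2 + 3*r) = r*(r - 3)*(r + 3)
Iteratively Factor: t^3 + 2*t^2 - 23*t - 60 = (t - 5)*(t^2 + 7*t + 12) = (t - 5)*(t + 3)*(t + 4)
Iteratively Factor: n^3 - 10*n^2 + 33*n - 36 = (n - 3)*(n^2 - 7*n + 12) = (n - 4)*(n - 3)*(n - 3)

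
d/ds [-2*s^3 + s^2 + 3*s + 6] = -6*s^2 + 2*s + 3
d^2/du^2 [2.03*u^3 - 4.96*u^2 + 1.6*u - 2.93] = 12.18*u - 9.92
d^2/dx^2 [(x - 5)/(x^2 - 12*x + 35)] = 2/(x^3 - 21*x^2 + 147*x - 343)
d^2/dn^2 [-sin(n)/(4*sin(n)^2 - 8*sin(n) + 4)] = -(sin(n) + 4)*cos(n)^2/(4*(sin(n) - 1)^4)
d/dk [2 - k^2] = -2*k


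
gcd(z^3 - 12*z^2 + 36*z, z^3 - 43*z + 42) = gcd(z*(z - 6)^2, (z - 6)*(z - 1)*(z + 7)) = z - 6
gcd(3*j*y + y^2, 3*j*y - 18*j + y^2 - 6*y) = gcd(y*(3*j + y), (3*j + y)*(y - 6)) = 3*j + y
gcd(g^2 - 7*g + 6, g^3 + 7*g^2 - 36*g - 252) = g - 6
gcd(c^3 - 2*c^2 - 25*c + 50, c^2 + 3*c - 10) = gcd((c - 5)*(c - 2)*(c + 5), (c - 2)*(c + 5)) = c^2 + 3*c - 10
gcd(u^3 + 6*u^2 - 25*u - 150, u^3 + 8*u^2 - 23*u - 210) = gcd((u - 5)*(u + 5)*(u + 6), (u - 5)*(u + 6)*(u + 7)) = u^2 + u - 30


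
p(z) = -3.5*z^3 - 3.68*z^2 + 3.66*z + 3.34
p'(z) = -10.5*z^2 - 7.36*z + 3.66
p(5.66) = -728.46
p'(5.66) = -374.37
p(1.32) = -6.29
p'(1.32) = -24.35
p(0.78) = 2.29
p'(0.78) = -8.47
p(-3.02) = 55.13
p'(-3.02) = -69.88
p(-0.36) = 1.71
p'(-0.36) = 4.95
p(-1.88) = 6.71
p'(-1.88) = -19.61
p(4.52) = -378.51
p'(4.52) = -244.13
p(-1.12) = -0.46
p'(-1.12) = -1.27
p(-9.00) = 2223.82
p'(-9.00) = -780.60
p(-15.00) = 10932.94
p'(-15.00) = -2248.44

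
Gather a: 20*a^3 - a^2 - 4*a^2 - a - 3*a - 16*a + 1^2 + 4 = 20*a^3 - 5*a^2 - 20*a + 5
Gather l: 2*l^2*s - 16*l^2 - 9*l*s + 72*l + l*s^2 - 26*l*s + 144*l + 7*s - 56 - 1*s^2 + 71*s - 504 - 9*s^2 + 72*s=l^2*(2*s - 16) + l*(s^2 - 35*s + 216) - 10*s^2 + 150*s - 560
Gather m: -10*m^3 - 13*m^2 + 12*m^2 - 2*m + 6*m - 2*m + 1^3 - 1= -10*m^3 - m^2 + 2*m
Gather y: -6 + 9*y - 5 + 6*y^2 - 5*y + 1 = 6*y^2 + 4*y - 10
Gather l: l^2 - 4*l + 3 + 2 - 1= l^2 - 4*l + 4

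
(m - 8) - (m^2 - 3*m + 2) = -m^2 + 4*m - 10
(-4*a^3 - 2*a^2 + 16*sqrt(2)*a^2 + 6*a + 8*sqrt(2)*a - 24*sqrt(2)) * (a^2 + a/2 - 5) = -4*a^5 - 4*a^4 + 16*sqrt(2)*a^4 + 16*sqrt(2)*a^3 + 25*a^3 - 100*sqrt(2)*a^2 + 13*a^2 - 52*sqrt(2)*a - 30*a + 120*sqrt(2)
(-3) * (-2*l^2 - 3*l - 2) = 6*l^2 + 9*l + 6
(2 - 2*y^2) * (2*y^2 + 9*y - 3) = -4*y^4 - 18*y^3 + 10*y^2 + 18*y - 6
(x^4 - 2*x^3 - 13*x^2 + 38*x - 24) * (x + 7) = x^5 + 5*x^4 - 27*x^3 - 53*x^2 + 242*x - 168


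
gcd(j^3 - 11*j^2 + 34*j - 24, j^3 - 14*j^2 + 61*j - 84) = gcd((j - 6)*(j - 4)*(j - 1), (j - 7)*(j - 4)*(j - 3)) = j - 4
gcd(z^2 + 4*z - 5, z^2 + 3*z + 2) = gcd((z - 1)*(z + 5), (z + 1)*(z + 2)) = 1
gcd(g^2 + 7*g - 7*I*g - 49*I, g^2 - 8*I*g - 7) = g - 7*I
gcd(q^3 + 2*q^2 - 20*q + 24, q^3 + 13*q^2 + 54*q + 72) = q + 6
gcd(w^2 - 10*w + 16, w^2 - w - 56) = w - 8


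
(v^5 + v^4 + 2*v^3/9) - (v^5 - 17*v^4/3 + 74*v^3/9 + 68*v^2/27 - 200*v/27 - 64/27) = 20*v^4/3 - 8*v^3 - 68*v^2/27 + 200*v/27 + 64/27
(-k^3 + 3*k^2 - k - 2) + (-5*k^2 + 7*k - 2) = -k^3 - 2*k^2 + 6*k - 4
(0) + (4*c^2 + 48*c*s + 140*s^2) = 4*c^2 + 48*c*s + 140*s^2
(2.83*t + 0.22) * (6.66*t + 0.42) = 18.8478*t^2 + 2.6538*t + 0.0924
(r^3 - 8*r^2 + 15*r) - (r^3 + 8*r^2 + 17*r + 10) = -16*r^2 - 2*r - 10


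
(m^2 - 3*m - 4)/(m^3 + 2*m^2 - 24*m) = (m + 1)/(m*(m + 6))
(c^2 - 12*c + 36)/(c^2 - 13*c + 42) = (c - 6)/(c - 7)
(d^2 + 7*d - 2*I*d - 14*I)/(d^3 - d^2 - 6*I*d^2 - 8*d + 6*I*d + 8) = (d + 7)/(d^2 - d*(1 + 4*I) + 4*I)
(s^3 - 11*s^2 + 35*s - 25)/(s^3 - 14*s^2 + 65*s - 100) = (s - 1)/(s - 4)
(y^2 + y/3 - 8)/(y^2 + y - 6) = (y - 8/3)/(y - 2)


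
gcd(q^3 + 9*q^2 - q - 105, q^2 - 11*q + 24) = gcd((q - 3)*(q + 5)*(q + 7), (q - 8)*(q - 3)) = q - 3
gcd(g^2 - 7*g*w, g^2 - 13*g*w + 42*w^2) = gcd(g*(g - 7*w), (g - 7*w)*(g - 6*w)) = -g + 7*w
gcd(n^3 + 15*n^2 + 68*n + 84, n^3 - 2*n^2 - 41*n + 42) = n + 6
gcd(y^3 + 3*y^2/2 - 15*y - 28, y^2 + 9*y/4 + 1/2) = y + 2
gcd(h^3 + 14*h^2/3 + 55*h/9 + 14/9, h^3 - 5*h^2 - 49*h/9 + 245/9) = h + 7/3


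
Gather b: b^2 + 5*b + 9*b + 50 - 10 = b^2 + 14*b + 40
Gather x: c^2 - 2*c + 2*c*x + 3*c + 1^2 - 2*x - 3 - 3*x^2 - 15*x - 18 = c^2 + c - 3*x^2 + x*(2*c - 17) - 20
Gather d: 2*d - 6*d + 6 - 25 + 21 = 2 - 4*d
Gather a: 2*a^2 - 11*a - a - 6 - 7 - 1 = 2*a^2 - 12*a - 14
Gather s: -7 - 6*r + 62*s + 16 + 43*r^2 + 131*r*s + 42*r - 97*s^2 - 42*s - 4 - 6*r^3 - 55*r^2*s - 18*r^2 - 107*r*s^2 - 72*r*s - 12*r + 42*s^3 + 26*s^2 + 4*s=-6*r^3 + 25*r^2 + 24*r + 42*s^3 + s^2*(-107*r - 71) + s*(-55*r^2 + 59*r + 24) + 5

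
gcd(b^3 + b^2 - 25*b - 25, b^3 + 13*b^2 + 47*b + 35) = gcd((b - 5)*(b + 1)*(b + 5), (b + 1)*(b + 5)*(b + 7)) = b^2 + 6*b + 5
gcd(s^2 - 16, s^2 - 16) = s^2 - 16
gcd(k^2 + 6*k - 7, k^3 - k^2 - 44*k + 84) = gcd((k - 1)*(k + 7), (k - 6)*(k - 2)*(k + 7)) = k + 7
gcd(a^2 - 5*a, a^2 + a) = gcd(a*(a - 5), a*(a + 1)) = a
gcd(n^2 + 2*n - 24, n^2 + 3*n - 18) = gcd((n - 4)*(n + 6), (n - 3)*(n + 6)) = n + 6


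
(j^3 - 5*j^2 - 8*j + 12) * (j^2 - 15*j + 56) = j^5 - 20*j^4 + 123*j^3 - 148*j^2 - 628*j + 672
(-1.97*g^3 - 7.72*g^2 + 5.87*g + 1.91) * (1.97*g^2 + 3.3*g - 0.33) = -3.8809*g^5 - 21.7094*g^4 - 13.262*g^3 + 25.6813*g^2 + 4.3659*g - 0.6303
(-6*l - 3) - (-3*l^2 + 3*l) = 3*l^2 - 9*l - 3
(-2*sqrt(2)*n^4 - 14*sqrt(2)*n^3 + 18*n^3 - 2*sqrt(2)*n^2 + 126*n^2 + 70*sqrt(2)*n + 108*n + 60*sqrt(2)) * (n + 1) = -2*sqrt(2)*n^5 - 16*sqrt(2)*n^4 + 18*n^4 - 16*sqrt(2)*n^3 + 144*n^3 + 68*sqrt(2)*n^2 + 234*n^2 + 108*n + 130*sqrt(2)*n + 60*sqrt(2)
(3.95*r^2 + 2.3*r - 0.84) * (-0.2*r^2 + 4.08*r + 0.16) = -0.79*r^4 + 15.656*r^3 + 10.184*r^2 - 3.0592*r - 0.1344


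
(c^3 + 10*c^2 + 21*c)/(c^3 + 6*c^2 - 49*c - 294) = c*(c + 3)/(c^2 - c - 42)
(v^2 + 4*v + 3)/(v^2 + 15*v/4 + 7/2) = 4*(v^2 + 4*v + 3)/(4*v^2 + 15*v + 14)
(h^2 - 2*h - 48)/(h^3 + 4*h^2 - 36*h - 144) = (h - 8)/(h^2 - 2*h - 24)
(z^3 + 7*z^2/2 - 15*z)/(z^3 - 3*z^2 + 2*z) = (z^2 + 7*z/2 - 15)/(z^2 - 3*z + 2)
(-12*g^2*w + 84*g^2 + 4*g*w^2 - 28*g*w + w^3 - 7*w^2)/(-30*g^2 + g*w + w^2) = (-2*g*w + 14*g + w^2 - 7*w)/(-5*g + w)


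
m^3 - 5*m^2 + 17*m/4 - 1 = (m - 4)*(m - 1/2)^2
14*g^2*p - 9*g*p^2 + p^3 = p*(-7*g + p)*(-2*g + p)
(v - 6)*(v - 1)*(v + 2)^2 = v^4 - 3*v^3 - 18*v^2 - 4*v + 24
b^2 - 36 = (b - 6)*(b + 6)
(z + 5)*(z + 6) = z^2 + 11*z + 30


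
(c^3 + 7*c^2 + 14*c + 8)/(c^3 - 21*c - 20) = (c + 2)/(c - 5)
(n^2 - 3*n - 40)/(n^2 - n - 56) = (n + 5)/(n + 7)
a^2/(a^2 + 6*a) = a/(a + 6)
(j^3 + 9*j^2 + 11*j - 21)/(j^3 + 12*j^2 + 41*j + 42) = (j - 1)/(j + 2)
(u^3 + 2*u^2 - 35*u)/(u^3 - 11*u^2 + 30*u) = (u + 7)/(u - 6)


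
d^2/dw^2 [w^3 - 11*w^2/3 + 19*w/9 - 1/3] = 6*w - 22/3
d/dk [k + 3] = 1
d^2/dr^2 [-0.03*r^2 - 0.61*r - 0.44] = -0.0600000000000000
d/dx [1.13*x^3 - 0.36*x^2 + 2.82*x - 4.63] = 3.39*x^2 - 0.72*x + 2.82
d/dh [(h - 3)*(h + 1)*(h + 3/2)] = 3*h^2 - h - 6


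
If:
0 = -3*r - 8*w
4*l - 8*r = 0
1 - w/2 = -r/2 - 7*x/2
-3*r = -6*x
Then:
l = -32/39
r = -16/39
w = 2/13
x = -8/39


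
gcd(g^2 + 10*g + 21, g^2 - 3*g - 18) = g + 3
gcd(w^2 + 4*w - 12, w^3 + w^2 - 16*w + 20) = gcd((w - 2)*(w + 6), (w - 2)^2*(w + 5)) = w - 2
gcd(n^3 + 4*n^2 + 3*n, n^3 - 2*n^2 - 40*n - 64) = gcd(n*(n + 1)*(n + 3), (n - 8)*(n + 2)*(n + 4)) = 1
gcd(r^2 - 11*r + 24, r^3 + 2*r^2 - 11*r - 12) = r - 3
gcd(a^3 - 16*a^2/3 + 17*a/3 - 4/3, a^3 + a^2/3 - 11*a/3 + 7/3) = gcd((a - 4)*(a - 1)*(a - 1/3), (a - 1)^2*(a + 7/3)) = a - 1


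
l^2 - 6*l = l*(l - 6)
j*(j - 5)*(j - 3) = j^3 - 8*j^2 + 15*j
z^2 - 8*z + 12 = (z - 6)*(z - 2)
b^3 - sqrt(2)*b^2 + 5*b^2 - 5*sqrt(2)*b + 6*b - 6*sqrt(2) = (b + 2)*(b + 3)*(b - sqrt(2))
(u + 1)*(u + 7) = u^2 + 8*u + 7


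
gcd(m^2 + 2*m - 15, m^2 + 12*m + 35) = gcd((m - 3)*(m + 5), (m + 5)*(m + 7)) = m + 5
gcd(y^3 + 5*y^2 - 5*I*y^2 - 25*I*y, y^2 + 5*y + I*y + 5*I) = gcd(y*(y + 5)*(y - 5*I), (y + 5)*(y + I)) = y + 5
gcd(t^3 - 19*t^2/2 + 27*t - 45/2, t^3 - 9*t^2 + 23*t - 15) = t^2 - 8*t + 15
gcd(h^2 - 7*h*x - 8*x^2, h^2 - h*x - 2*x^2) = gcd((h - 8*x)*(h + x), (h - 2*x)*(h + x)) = h + x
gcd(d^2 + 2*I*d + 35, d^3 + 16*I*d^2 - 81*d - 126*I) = d + 7*I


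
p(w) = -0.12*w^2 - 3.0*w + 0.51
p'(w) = -0.24*w - 3.0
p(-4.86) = 12.26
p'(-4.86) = -1.83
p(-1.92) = 5.83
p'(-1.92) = -2.54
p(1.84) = -5.42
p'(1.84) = -3.44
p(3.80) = -12.62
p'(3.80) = -3.91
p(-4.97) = 12.46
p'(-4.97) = -1.81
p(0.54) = -1.14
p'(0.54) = -3.13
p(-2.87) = 8.13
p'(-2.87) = -2.31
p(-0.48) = 1.92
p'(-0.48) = -2.88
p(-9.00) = 17.79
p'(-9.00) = -0.84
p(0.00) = 0.51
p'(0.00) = -3.00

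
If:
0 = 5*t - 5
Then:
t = 1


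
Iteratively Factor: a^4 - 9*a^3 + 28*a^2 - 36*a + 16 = (a - 2)*(a^3 - 7*a^2 + 14*a - 8) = (a - 2)*(a - 1)*(a^2 - 6*a + 8) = (a - 4)*(a - 2)*(a - 1)*(a - 2)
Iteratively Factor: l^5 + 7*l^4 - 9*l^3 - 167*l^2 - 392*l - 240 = (l + 4)*(l^4 + 3*l^3 - 21*l^2 - 83*l - 60) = (l - 5)*(l + 4)*(l^3 + 8*l^2 + 19*l + 12) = (l - 5)*(l + 4)^2*(l^2 + 4*l + 3) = (l - 5)*(l + 3)*(l + 4)^2*(l + 1)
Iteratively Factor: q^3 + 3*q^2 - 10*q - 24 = (q + 2)*(q^2 + q - 12) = (q + 2)*(q + 4)*(q - 3)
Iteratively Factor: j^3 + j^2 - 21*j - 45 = (j + 3)*(j^2 - 2*j - 15) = (j - 5)*(j + 3)*(j + 3)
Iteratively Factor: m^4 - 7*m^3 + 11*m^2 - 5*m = (m - 5)*(m^3 - 2*m^2 + m) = (m - 5)*(m - 1)*(m^2 - m) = (m - 5)*(m - 1)^2*(m)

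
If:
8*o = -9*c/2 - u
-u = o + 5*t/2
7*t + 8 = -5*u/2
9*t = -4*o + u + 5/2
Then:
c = -2966/585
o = 751/260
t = -27/26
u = -19/65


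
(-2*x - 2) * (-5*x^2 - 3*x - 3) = 10*x^3 + 16*x^2 + 12*x + 6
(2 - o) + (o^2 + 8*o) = o^2 + 7*o + 2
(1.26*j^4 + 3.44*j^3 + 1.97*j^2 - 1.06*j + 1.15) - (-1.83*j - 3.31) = 1.26*j^4 + 3.44*j^3 + 1.97*j^2 + 0.77*j + 4.46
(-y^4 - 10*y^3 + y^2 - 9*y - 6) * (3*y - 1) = -3*y^5 - 29*y^4 + 13*y^3 - 28*y^2 - 9*y + 6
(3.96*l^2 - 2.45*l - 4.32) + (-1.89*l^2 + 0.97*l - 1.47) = 2.07*l^2 - 1.48*l - 5.79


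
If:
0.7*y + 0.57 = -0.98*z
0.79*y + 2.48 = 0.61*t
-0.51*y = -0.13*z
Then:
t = 3.90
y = -0.13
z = -0.49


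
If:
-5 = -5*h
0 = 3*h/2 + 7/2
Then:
No Solution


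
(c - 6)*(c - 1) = c^2 - 7*c + 6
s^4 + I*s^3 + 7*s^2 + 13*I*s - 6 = (s - 3*I)*(s + I)^2*(s + 2*I)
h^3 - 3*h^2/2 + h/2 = h*(h - 1)*(h - 1/2)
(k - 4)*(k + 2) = k^2 - 2*k - 8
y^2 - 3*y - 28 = (y - 7)*(y + 4)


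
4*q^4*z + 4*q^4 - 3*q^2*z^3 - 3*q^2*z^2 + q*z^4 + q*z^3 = (-2*q + z)^2*(q + z)*(q*z + q)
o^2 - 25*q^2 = (o - 5*q)*(o + 5*q)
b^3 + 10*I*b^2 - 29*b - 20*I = (b + I)*(b + 4*I)*(b + 5*I)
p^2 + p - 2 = (p - 1)*(p + 2)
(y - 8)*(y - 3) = y^2 - 11*y + 24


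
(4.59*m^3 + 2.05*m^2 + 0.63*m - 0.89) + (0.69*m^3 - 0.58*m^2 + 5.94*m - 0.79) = 5.28*m^3 + 1.47*m^2 + 6.57*m - 1.68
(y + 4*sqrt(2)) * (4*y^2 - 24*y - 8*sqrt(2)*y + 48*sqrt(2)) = 4*y^3 - 24*y^2 + 8*sqrt(2)*y^2 - 48*sqrt(2)*y - 64*y + 384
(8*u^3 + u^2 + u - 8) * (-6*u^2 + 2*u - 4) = -48*u^5 + 10*u^4 - 36*u^3 + 46*u^2 - 20*u + 32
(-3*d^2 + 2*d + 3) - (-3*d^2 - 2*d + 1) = 4*d + 2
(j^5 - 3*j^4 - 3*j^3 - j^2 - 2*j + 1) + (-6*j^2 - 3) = j^5 - 3*j^4 - 3*j^3 - 7*j^2 - 2*j - 2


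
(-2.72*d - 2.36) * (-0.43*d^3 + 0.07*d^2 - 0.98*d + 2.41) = 1.1696*d^4 + 0.8244*d^3 + 2.5004*d^2 - 4.2424*d - 5.6876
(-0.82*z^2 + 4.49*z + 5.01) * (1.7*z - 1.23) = -1.394*z^3 + 8.6416*z^2 + 2.9943*z - 6.1623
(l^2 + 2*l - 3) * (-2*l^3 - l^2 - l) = -2*l^5 - 5*l^4 + 3*l^3 + l^2 + 3*l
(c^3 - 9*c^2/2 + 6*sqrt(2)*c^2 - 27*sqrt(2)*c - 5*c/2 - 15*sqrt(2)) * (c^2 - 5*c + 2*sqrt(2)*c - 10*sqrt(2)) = c^5 - 19*c^4/2 + 8*sqrt(2)*c^4 - 76*sqrt(2)*c^3 + 44*c^3 - 431*c^2/2 + 160*sqrt(2)*c^2 + 100*sqrt(2)*c + 480*c + 300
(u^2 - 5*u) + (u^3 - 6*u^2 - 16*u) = u^3 - 5*u^2 - 21*u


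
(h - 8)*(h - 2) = h^2 - 10*h + 16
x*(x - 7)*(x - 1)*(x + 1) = x^4 - 7*x^3 - x^2 + 7*x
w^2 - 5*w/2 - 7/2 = (w - 7/2)*(w + 1)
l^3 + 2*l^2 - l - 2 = (l - 1)*(l + 1)*(l + 2)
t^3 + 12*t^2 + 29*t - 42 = (t - 1)*(t + 6)*(t + 7)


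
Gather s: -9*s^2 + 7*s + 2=-9*s^2 + 7*s + 2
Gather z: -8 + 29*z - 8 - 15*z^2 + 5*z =-15*z^2 + 34*z - 16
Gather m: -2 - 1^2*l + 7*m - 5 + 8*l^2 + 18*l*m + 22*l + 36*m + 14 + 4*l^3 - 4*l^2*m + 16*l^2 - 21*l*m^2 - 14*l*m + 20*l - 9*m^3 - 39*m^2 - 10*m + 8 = 4*l^3 + 24*l^2 + 41*l - 9*m^3 + m^2*(-21*l - 39) + m*(-4*l^2 + 4*l + 33) + 15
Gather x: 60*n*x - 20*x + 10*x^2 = 10*x^2 + x*(60*n - 20)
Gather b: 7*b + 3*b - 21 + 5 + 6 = 10*b - 10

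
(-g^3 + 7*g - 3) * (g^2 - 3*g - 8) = -g^5 + 3*g^4 + 15*g^3 - 24*g^2 - 47*g + 24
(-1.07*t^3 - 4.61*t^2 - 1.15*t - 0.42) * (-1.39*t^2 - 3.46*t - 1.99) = 1.4873*t^5 + 10.1101*t^4 + 19.6784*t^3 + 13.7367*t^2 + 3.7417*t + 0.8358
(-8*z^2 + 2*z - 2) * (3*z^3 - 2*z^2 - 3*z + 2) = -24*z^5 + 22*z^4 + 14*z^3 - 18*z^2 + 10*z - 4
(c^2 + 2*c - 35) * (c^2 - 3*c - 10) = c^4 - c^3 - 51*c^2 + 85*c + 350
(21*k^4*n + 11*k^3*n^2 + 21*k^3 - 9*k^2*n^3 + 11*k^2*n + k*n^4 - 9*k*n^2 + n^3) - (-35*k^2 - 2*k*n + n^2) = 21*k^4*n + 11*k^3*n^2 + 21*k^3 - 9*k^2*n^3 + 11*k^2*n + 35*k^2 + k*n^4 - 9*k*n^2 + 2*k*n + n^3 - n^2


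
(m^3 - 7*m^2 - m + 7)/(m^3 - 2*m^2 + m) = (m^2 - 6*m - 7)/(m*(m - 1))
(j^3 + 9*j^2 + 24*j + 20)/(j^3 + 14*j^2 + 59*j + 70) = (j + 2)/(j + 7)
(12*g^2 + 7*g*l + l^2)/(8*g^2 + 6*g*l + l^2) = (3*g + l)/(2*g + l)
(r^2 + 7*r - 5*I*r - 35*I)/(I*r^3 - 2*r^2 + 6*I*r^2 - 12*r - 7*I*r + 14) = (-I*r - 5)/(r^2 + r*(-1 + 2*I) - 2*I)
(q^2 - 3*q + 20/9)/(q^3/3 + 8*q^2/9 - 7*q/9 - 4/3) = (3*q - 5)/(q^2 + 4*q + 3)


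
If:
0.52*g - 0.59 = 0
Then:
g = 1.13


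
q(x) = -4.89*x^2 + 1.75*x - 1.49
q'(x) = 1.75 - 9.78*x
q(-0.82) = -6.21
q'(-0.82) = 9.77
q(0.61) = -2.24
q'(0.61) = -4.22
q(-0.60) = -4.30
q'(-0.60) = 7.62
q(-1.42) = -13.84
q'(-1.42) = 15.64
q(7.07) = -233.54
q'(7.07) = -67.39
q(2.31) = -23.54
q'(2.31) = -20.84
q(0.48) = -1.78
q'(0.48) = -2.94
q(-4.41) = -104.31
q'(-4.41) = 44.88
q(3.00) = -40.25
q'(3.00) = -27.59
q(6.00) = -167.03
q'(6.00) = -56.93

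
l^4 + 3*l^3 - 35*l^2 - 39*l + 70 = (l - 5)*(l - 1)*(l + 2)*(l + 7)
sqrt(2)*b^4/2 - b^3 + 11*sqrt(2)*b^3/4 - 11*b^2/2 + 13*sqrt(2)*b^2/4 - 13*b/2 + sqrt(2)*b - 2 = (b + 1/2)*(b + 4)*(b - sqrt(2))*(sqrt(2)*b/2 + sqrt(2)/2)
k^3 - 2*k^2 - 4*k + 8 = (k - 2)^2*(k + 2)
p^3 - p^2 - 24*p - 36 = (p - 6)*(p + 2)*(p + 3)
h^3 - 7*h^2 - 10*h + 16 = (h - 8)*(h - 1)*(h + 2)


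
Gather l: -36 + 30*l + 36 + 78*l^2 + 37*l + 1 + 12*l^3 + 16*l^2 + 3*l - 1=12*l^3 + 94*l^2 + 70*l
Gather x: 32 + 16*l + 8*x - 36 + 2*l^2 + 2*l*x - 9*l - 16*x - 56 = 2*l^2 + 7*l + x*(2*l - 8) - 60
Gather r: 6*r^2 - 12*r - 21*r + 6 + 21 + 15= 6*r^2 - 33*r + 42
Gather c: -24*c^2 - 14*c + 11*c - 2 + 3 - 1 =-24*c^2 - 3*c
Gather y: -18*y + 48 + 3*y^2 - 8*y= 3*y^2 - 26*y + 48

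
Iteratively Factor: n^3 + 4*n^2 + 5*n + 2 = (n + 1)*(n^2 + 3*n + 2) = (n + 1)^2*(n + 2)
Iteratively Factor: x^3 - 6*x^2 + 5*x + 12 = (x - 4)*(x^2 - 2*x - 3) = (x - 4)*(x - 3)*(x + 1)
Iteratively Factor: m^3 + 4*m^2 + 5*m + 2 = (m + 2)*(m^2 + 2*m + 1) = (m + 1)*(m + 2)*(m + 1)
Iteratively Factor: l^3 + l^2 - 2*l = (l)*(l^2 + l - 2) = l*(l - 1)*(l + 2)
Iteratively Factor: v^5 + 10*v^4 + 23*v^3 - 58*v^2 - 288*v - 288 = (v + 4)*(v^4 + 6*v^3 - v^2 - 54*v - 72) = (v + 2)*(v + 4)*(v^3 + 4*v^2 - 9*v - 36) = (v - 3)*(v + 2)*(v + 4)*(v^2 + 7*v + 12) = (v - 3)*(v + 2)*(v + 3)*(v + 4)*(v + 4)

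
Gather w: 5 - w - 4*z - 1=-w - 4*z + 4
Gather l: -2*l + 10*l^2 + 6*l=10*l^2 + 4*l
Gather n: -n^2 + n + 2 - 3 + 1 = -n^2 + n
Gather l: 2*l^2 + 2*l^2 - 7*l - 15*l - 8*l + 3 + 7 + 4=4*l^2 - 30*l + 14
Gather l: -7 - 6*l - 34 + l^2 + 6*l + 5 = l^2 - 36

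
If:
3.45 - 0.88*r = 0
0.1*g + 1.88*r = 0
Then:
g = -73.70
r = 3.92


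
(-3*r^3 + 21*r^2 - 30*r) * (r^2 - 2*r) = -3*r^5 + 27*r^4 - 72*r^3 + 60*r^2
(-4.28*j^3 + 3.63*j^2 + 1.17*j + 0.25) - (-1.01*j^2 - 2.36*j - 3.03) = -4.28*j^3 + 4.64*j^2 + 3.53*j + 3.28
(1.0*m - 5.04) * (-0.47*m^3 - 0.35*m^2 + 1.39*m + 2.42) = -0.47*m^4 + 2.0188*m^3 + 3.154*m^2 - 4.5856*m - 12.1968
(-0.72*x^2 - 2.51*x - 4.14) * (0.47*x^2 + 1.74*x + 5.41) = -0.3384*x^4 - 2.4325*x^3 - 10.2084*x^2 - 20.7827*x - 22.3974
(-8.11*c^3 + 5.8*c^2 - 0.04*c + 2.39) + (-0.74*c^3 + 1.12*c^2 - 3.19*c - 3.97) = -8.85*c^3 + 6.92*c^2 - 3.23*c - 1.58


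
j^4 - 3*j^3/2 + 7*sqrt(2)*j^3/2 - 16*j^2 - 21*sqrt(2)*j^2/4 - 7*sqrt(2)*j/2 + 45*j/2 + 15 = (j - 2)*(j + 1/2)*(j - 3*sqrt(2)/2)*(j + 5*sqrt(2))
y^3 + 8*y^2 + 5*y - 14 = (y - 1)*(y + 2)*(y + 7)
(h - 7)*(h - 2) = h^2 - 9*h + 14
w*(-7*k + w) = -7*k*w + w^2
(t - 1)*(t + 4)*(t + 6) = t^3 + 9*t^2 + 14*t - 24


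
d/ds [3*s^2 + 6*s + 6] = 6*s + 6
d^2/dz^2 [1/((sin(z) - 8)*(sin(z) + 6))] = (-4*sin(z)^4 + 6*sin(z)^3 - 190*sin(z)^2 + 84*sin(z) + 104)/((sin(z) - 8)^3*(sin(z) + 6)^3)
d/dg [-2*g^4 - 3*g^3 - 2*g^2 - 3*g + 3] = -8*g^3 - 9*g^2 - 4*g - 3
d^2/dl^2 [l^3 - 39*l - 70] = 6*l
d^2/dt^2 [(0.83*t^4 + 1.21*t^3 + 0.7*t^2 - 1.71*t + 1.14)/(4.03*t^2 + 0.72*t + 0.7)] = (26.959894*t^6 + 14.449968*t^5 + 16.630212*t^4 - 58.48529*t^3 + 107.778996*t^2 + 52.347804*t - 2.840248)/(65.450827*t^6 + 35.080344*t^5 + 40.373346*t^4 + 12.559968*t^3 + 7.01274*t^2 + 1.0584*t + 0.343)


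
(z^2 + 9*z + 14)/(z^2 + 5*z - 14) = (z + 2)/(z - 2)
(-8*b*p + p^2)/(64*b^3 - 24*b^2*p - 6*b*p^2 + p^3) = p/(-8*b^2 + 2*b*p + p^2)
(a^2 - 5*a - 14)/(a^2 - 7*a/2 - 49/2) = 2*(a + 2)/(2*a + 7)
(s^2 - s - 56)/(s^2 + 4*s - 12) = (s^2 - s - 56)/(s^2 + 4*s - 12)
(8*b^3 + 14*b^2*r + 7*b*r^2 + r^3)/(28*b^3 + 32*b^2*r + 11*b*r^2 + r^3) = (4*b^2 + 5*b*r + r^2)/(14*b^2 + 9*b*r + r^2)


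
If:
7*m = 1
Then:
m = 1/7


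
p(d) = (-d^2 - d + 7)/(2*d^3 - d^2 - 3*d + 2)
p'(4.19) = 0.02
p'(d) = (-2*d - 1)/(2*d^3 - d^2 - 3*d + 2) + (-6*d^2 + 2*d + 3)*(-d^2 - d + 7)/(2*d^3 - d^2 - 3*d + 2)^2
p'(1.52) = -7.22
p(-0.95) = 3.16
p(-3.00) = -0.02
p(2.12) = 0.04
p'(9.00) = 0.01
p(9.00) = -0.06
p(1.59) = 1.05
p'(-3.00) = -0.12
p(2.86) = -0.13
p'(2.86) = -0.05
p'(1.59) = -4.97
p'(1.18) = -115.50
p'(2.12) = -0.59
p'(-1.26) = -1635.35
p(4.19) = -0.12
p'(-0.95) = -5.70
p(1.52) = 1.47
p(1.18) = 12.52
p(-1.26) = 34.82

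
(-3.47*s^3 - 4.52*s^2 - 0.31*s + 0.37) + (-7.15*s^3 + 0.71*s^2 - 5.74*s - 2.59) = -10.62*s^3 - 3.81*s^2 - 6.05*s - 2.22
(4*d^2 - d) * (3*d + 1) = 12*d^3 + d^2 - d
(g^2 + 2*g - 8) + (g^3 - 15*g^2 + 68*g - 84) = g^3 - 14*g^2 + 70*g - 92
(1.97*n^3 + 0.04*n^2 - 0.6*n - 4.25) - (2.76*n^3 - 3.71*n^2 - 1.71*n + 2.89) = -0.79*n^3 + 3.75*n^2 + 1.11*n - 7.14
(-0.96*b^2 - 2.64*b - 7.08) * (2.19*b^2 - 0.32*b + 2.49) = -2.1024*b^4 - 5.4744*b^3 - 17.0508*b^2 - 4.308*b - 17.6292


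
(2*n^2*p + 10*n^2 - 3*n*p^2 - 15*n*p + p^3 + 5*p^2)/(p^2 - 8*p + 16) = (2*n^2*p + 10*n^2 - 3*n*p^2 - 15*n*p + p^3 + 5*p^2)/(p^2 - 8*p + 16)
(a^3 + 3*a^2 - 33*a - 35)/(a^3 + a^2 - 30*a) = (a^2 + 8*a + 7)/(a*(a + 6))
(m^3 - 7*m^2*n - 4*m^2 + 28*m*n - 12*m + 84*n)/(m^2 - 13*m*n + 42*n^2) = (m^2 - 4*m - 12)/(m - 6*n)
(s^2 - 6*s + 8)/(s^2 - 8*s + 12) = (s - 4)/(s - 6)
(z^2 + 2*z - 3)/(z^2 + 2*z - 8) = (z^2 + 2*z - 3)/(z^2 + 2*z - 8)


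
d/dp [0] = 0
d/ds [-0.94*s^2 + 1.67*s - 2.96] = 1.67 - 1.88*s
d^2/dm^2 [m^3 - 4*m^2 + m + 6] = 6*m - 8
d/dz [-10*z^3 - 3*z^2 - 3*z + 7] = -30*z^2 - 6*z - 3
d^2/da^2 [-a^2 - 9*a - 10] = -2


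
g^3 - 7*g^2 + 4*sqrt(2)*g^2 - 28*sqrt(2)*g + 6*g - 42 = (g - 7)*(g + sqrt(2))*(g + 3*sqrt(2))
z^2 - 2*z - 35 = (z - 7)*(z + 5)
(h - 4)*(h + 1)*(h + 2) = h^3 - h^2 - 10*h - 8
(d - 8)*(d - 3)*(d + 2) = d^3 - 9*d^2 + 2*d + 48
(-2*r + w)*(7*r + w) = -14*r^2 + 5*r*w + w^2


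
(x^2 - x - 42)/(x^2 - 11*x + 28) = (x + 6)/(x - 4)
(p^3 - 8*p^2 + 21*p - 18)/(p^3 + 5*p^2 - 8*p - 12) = (p^2 - 6*p + 9)/(p^2 + 7*p + 6)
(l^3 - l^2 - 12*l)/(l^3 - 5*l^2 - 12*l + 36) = l*(l - 4)/(l^2 - 8*l + 12)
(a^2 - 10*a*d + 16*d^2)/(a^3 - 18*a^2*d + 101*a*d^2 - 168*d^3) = (a - 2*d)/(a^2 - 10*a*d + 21*d^2)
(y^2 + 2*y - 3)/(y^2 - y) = (y + 3)/y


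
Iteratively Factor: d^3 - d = (d - 1)*(d^2 + d) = d*(d - 1)*(d + 1)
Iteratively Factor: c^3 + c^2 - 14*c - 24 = (c - 4)*(c^2 + 5*c + 6) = (c - 4)*(c + 2)*(c + 3)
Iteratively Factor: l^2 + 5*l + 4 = (l + 4)*(l + 1)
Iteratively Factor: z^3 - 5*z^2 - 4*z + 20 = (z - 5)*(z^2 - 4) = (z - 5)*(z + 2)*(z - 2)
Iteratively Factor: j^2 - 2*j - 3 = (j + 1)*(j - 3)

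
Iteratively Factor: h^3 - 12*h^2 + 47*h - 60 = (h - 3)*(h^2 - 9*h + 20) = (h - 5)*(h - 3)*(h - 4)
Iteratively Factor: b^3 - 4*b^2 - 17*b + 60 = (b - 3)*(b^2 - b - 20) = (b - 5)*(b - 3)*(b + 4)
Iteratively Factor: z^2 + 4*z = (z)*(z + 4)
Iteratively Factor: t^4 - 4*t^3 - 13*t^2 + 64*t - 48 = (t - 4)*(t^3 - 13*t + 12) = (t - 4)*(t - 3)*(t^2 + 3*t - 4) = (t - 4)*(t - 3)*(t - 1)*(t + 4)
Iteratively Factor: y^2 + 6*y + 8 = (y + 2)*(y + 4)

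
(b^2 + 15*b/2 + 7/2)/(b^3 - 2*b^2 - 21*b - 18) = (2*b^2 + 15*b + 7)/(2*(b^3 - 2*b^2 - 21*b - 18))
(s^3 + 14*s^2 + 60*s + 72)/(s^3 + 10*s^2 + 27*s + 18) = (s^2 + 8*s + 12)/(s^2 + 4*s + 3)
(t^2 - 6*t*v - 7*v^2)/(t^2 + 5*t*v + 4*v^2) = (t - 7*v)/(t + 4*v)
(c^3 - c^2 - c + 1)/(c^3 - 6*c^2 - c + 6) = (c - 1)/(c - 6)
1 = 1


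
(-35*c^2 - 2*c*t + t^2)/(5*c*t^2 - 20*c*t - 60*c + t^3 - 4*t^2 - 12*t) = (-7*c + t)/(t^2 - 4*t - 12)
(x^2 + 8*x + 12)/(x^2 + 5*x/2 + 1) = 2*(x + 6)/(2*x + 1)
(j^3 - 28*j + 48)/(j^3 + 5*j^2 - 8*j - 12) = (j - 4)/(j + 1)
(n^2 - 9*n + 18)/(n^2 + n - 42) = (n - 3)/(n + 7)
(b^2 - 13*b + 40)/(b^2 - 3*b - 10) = (b - 8)/(b + 2)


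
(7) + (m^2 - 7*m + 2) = m^2 - 7*m + 9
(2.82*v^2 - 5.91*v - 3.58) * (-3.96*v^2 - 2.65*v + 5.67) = -11.1672*v^4 + 15.9306*v^3 + 45.8277*v^2 - 24.0227*v - 20.2986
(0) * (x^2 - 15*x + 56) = 0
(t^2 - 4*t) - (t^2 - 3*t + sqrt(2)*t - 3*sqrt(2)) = -sqrt(2)*t - t + 3*sqrt(2)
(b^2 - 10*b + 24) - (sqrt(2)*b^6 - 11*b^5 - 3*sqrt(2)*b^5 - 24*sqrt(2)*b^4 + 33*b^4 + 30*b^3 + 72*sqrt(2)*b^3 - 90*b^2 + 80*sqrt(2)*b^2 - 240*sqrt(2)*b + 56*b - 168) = -sqrt(2)*b^6 + 3*sqrt(2)*b^5 + 11*b^5 - 33*b^4 + 24*sqrt(2)*b^4 - 72*sqrt(2)*b^3 - 30*b^3 - 80*sqrt(2)*b^2 + 91*b^2 - 66*b + 240*sqrt(2)*b + 192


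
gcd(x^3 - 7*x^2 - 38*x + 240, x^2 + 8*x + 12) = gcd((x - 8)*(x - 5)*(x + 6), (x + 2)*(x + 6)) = x + 6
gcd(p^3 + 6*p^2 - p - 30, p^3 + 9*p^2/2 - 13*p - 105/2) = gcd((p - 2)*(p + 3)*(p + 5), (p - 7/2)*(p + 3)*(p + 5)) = p^2 + 8*p + 15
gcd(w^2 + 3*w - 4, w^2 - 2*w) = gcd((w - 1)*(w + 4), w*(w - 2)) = 1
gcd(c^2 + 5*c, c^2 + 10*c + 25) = c + 5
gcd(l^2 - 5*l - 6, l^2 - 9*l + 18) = l - 6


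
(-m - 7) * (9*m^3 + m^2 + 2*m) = -9*m^4 - 64*m^3 - 9*m^2 - 14*m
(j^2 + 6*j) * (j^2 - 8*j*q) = j^4 - 8*j^3*q + 6*j^3 - 48*j^2*q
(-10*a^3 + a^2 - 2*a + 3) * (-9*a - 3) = 90*a^4 + 21*a^3 + 15*a^2 - 21*a - 9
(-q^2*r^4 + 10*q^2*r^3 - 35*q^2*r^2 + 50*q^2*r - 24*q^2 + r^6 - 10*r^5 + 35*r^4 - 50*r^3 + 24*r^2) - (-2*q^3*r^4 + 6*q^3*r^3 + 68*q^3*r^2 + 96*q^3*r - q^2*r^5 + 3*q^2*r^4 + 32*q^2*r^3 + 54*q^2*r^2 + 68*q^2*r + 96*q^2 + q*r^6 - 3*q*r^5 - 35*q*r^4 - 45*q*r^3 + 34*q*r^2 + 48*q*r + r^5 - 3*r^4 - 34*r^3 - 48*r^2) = 2*q^3*r^4 - 6*q^3*r^3 - 68*q^3*r^2 - 96*q^3*r + q^2*r^5 - 4*q^2*r^4 - 22*q^2*r^3 - 89*q^2*r^2 - 18*q^2*r - 120*q^2 - q*r^6 + 3*q*r^5 + 35*q*r^4 + 45*q*r^3 - 34*q*r^2 - 48*q*r + r^6 - 11*r^5 + 38*r^4 - 16*r^3 + 72*r^2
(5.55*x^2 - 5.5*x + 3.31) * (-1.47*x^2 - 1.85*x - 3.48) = -8.1585*x^4 - 2.1825*x^3 - 14.0047*x^2 + 13.0165*x - 11.5188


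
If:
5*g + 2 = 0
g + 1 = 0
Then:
No Solution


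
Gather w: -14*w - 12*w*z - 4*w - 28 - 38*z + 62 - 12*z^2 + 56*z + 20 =w*(-12*z - 18) - 12*z^2 + 18*z + 54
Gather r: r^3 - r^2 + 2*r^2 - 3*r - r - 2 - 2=r^3 + r^2 - 4*r - 4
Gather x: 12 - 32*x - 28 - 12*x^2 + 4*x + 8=-12*x^2 - 28*x - 8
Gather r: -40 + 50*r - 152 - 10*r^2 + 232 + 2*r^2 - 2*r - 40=-8*r^2 + 48*r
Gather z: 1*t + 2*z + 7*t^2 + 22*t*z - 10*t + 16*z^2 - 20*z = 7*t^2 - 9*t + 16*z^2 + z*(22*t - 18)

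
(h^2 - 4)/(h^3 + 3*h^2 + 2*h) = (h - 2)/(h*(h + 1))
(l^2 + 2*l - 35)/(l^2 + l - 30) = (l + 7)/(l + 6)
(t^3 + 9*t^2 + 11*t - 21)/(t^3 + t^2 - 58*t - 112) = (t^2 + 2*t - 3)/(t^2 - 6*t - 16)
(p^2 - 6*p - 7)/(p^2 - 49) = (p + 1)/(p + 7)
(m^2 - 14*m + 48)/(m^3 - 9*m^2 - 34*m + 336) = (m - 6)/(m^2 - m - 42)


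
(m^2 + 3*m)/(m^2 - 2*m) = (m + 3)/(m - 2)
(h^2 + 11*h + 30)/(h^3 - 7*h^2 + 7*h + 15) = (h^2 + 11*h + 30)/(h^3 - 7*h^2 + 7*h + 15)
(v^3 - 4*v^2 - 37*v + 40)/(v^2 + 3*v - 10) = (v^2 - 9*v + 8)/(v - 2)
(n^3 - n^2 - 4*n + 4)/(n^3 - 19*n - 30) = (n^2 - 3*n + 2)/(n^2 - 2*n - 15)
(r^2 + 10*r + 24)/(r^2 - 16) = (r + 6)/(r - 4)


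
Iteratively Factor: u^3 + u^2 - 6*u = (u + 3)*(u^2 - 2*u) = u*(u + 3)*(u - 2)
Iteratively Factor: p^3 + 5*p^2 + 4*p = (p + 1)*(p^2 + 4*p) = p*(p + 1)*(p + 4)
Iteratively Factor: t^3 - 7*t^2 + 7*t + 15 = (t - 3)*(t^2 - 4*t - 5) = (t - 3)*(t + 1)*(t - 5)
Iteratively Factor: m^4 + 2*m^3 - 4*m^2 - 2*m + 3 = (m - 1)*(m^3 + 3*m^2 - m - 3) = (m - 1)*(m + 3)*(m^2 - 1) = (m - 1)*(m + 1)*(m + 3)*(m - 1)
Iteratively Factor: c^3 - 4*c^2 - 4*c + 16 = (c - 4)*(c^2 - 4) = (c - 4)*(c - 2)*(c + 2)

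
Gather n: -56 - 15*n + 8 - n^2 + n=-n^2 - 14*n - 48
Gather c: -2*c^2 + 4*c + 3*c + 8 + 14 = -2*c^2 + 7*c + 22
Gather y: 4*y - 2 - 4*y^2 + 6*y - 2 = -4*y^2 + 10*y - 4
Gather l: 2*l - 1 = 2*l - 1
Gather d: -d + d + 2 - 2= 0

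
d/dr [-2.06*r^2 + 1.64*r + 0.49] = 1.64 - 4.12*r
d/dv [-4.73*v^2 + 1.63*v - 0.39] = 1.63 - 9.46*v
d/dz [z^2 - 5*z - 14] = 2*z - 5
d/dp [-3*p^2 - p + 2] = -6*p - 1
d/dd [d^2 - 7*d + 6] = 2*d - 7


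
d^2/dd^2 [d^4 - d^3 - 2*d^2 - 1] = 12*d^2 - 6*d - 4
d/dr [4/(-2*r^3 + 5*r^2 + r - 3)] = 4*(6*r^2 - 10*r - 1)/(2*r^3 - 5*r^2 - r + 3)^2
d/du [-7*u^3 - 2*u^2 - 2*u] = -21*u^2 - 4*u - 2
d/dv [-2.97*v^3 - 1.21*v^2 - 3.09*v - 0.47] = -8.91*v^2 - 2.42*v - 3.09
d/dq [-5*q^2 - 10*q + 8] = -10*q - 10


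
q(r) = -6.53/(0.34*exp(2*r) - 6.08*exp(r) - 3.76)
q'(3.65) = 0.07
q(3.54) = -0.03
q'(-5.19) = -0.02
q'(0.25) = -0.36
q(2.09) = 0.21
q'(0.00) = -0.39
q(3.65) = -0.02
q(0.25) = 0.59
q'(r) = -6.53*(-0.68*exp(2*r) + 6.08*exp(r))/(0.34*exp(2*r) - 6.08*exp(r) - 3.76)^2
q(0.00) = 0.69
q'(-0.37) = -0.42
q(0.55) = 0.49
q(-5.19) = 1.72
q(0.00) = 0.69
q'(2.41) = 0.13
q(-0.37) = 0.84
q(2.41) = 0.22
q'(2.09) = -0.03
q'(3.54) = 0.11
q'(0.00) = -0.39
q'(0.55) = -0.31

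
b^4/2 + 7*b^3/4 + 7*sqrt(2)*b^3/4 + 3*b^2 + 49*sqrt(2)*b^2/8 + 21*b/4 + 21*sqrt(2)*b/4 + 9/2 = (b/2 + 1)*(b + 3/2)*(b + sqrt(2)/2)*(b + 3*sqrt(2))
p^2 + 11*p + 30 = (p + 5)*(p + 6)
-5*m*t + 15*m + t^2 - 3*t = (-5*m + t)*(t - 3)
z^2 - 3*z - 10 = (z - 5)*(z + 2)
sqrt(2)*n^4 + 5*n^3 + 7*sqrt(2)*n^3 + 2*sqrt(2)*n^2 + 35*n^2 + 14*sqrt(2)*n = n*(n + 7)*(n + 2*sqrt(2))*(sqrt(2)*n + 1)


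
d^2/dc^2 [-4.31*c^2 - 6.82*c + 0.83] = -8.62000000000000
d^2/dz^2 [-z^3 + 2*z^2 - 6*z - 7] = 4 - 6*z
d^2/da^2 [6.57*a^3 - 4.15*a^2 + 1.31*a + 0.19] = 39.42*a - 8.3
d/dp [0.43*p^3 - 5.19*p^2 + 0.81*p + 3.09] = 1.29*p^2 - 10.38*p + 0.81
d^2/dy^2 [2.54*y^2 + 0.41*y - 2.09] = 5.08000000000000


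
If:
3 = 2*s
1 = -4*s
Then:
No Solution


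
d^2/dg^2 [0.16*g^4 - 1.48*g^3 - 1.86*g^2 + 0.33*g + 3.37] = 1.92*g^2 - 8.88*g - 3.72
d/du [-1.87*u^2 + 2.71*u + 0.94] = 2.71 - 3.74*u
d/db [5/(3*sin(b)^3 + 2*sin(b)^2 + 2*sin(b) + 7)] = 5*(-4*sin(b) + 9*cos(b)^2 - 11)*cos(b)/(3*sin(b)^3 + 2*sin(b)^2 + 2*sin(b) + 7)^2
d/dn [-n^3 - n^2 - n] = -3*n^2 - 2*n - 1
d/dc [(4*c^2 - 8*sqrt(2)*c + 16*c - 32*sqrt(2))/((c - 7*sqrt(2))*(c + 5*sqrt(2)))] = 16*(-c^2 - 35*c + 4*sqrt(2)*c - 78 + 35*sqrt(2))/(c^4 - 4*sqrt(2)*c^3 - 132*c^2 + 280*sqrt(2)*c + 4900)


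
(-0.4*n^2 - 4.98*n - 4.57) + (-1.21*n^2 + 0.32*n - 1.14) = -1.61*n^2 - 4.66*n - 5.71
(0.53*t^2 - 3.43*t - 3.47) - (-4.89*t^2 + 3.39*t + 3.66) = 5.42*t^2 - 6.82*t - 7.13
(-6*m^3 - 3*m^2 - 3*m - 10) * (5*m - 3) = -30*m^4 + 3*m^3 - 6*m^2 - 41*m + 30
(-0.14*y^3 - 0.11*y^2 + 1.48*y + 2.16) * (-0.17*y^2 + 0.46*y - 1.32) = 0.0238*y^5 - 0.0457*y^4 - 0.1174*y^3 + 0.4588*y^2 - 0.96*y - 2.8512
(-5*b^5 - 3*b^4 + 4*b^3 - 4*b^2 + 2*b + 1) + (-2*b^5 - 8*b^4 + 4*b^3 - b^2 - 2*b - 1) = -7*b^5 - 11*b^4 + 8*b^3 - 5*b^2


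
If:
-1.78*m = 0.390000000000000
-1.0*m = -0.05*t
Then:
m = -0.22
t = -4.38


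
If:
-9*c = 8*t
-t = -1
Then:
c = -8/9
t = 1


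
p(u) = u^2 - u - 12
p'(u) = 2*u - 1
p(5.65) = 14.27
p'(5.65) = 10.30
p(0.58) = -12.24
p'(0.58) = 0.16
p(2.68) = -7.50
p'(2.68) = 4.36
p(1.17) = -11.80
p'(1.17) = 1.34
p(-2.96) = -0.28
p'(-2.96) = -6.92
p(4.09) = 0.64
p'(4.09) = 7.18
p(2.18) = -9.43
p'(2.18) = 3.36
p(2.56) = -8.01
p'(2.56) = 4.12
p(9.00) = 60.00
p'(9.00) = 17.00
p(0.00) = -12.00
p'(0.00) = -1.00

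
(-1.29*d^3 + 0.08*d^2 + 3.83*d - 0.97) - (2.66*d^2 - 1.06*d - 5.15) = -1.29*d^3 - 2.58*d^2 + 4.89*d + 4.18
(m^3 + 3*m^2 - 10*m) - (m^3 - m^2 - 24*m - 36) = 4*m^2 + 14*m + 36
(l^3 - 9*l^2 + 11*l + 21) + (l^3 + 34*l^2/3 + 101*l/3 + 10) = 2*l^3 + 7*l^2/3 + 134*l/3 + 31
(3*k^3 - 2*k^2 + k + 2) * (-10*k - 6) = -30*k^4 + 2*k^3 + 2*k^2 - 26*k - 12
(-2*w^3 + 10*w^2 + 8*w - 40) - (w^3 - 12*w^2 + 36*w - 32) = -3*w^3 + 22*w^2 - 28*w - 8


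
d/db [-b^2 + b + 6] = 1 - 2*b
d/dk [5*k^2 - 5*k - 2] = 10*k - 5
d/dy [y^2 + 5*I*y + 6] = 2*y + 5*I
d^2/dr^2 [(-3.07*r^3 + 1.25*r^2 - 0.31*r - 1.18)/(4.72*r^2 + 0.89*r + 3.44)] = (1.13686837721616e-13*r^5 + 70.51585*r^3 - 335.901744*r^2 - 217.516128*r + 67.931684)/(105.154048*r^6 + 59.483328*r^5 + 241.129224*r^4 + 87.409481*r^3 + 175.738248*r^2 + 31.595712*r + 40.707584)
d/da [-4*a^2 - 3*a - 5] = -8*a - 3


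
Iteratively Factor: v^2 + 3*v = (v)*(v + 3)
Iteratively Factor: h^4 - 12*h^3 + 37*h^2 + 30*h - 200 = (h - 4)*(h^3 - 8*h^2 + 5*h + 50) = (h - 4)*(h + 2)*(h^2 - 10*h + 25) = (h - 5)*(h - 4)*(h + 2)*(h - 5)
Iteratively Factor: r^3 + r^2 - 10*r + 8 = (r - 1)*(r^2 + 2*r - 8) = (r - 1)*(r + 4)*(r - 2)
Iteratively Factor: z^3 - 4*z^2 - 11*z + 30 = (z + 3)*(z^2 - 7*z + 10) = (z - 2)*(z + 3)*(z - 5)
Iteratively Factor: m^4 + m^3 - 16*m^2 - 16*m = (m + 1)*(m^3 - 16*m) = (m - 4)*(m + 1)*(m^2 + 4*m) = m*(m - 4)*(m + 1)*(m + 4)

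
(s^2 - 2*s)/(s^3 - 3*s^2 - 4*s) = (2 - s)/(-s^2 + 3*s + 4)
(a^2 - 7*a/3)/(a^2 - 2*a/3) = (3*a - 7)/(3*a - 2)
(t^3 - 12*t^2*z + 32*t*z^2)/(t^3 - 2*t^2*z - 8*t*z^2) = (t - 8*z)/(t + 2*z)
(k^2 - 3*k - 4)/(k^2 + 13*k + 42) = (k^2 - 3*k - 4)/(k^2 + 13*k + 42)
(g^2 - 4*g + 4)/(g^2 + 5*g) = (g^2 - 4*g + 4)/(g*(g + 5))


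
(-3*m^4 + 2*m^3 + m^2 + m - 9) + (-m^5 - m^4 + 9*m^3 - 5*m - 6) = -m^5 - 4*m^4 + 11*m^3 + m^2 - 4*m - 15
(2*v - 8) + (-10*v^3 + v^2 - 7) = -10*v^3 + v^2 + 2*v - 15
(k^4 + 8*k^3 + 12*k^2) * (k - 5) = k^5 + 3*k^4 - 28*k^3 - 60*k^2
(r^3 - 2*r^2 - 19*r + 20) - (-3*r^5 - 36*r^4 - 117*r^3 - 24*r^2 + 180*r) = 3*r^5 + 36*r^4 + 118*r^3 + 22*r^2 - 199*r + 20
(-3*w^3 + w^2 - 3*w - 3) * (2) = -6*w^3 + 2*w^2 - 6*w - 6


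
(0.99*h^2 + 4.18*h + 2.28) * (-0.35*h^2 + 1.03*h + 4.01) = -0.3465*h^4 - 0.4433*h^3 + 7.4773*h^2 + 19.1102*h + 9.1428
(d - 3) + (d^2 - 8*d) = d^2 - 7*d - 3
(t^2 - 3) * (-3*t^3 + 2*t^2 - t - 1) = -3*t^5 + 2*t^4 + 8*t^3 - 7*t^2 + 3*t + 3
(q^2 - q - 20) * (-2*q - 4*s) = -2*q^3 - 4*q^2*s + 2*q^2 + 4*q*s + 40*q + 80*s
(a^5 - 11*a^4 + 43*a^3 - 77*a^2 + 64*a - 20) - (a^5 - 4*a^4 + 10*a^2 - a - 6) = -7*a^4 + 43*a^3 - 87*a^2 + 65*a - 14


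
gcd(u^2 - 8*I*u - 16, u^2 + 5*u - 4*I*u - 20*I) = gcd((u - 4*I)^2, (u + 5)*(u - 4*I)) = u - 4*I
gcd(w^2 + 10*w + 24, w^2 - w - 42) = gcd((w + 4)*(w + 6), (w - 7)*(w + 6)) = w + 6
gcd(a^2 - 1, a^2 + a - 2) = a - 1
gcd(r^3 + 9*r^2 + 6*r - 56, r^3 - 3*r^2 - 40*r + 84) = r - 2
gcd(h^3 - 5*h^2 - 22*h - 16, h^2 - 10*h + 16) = h - 8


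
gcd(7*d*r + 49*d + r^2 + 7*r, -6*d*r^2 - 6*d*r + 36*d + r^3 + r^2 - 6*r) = 1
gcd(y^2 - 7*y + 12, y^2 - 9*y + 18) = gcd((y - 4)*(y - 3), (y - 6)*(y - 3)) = y - 3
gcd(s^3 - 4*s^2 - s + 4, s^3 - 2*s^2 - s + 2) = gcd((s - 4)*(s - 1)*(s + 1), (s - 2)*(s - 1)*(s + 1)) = s^2 - 1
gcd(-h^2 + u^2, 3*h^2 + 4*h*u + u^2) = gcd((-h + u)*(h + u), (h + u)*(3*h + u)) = h + u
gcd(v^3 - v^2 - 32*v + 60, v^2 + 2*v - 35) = v - 5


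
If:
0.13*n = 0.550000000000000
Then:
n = 4.23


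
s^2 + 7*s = s*(s + 7)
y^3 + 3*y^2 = y^2*(y + 3)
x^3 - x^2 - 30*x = x*(x - 6)*(x + 5)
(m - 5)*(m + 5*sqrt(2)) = m^2 - 5*m + 5*sqrt(2)*m - 25*sqrt(2)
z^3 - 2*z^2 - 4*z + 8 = (z - 2)^2*(z + 2)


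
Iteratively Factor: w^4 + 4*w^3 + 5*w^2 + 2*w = (w + 2)*(w^3 + 2*w^2 + w) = (w + 1)*(w + 2)*(w^2 + w) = (w + 1)^2*(w + 2)*(w)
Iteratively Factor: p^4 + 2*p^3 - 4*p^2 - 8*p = (p + 2)*(p^3 - 4*p) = (p + 2)^2*(p^2 - 2*p) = (p - 2)*(p + 2)^2*(p)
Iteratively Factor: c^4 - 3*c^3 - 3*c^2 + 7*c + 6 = (c - 2)*(c^3 - c^2 - 5*c - 3) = (c - 2)*(c + 1)*(c^2 - 2*c - 3) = (c - 2)*(c + 1)^2*(c - 3)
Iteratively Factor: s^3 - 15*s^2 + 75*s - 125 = (s - 5)*(s^2 - 10*s + 25) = (s - 5)^2*(s - 5)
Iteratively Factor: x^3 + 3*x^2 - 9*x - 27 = (x - 3)*(x^2 + 6*x + 9) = (x - 3)*(x + 3)*(x + 3)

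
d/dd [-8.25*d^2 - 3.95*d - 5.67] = -16.5*d - 3.95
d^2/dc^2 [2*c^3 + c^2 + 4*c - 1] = 12*c + 2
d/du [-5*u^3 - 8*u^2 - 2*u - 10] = -15*u^2 - 16*u - 2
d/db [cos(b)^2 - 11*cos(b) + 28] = (11 - 2*cos(b))*sin(b)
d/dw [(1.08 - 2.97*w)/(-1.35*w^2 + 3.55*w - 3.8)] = (-4.0095*w^2 + 2.916*w + 7.452)/(1.8225*w^4 - 9.585*w^3 + 22.8625*w^2 - 26.98*w + 14.44)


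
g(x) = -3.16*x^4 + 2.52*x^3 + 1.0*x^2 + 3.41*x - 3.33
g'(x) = -12.64*x^3 + 7.56*x^2 + 2.0*x + 3.41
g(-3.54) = -610.91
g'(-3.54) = 651.80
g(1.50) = -3.46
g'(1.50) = -19.24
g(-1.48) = -29.52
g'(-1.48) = 57.99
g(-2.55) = -180.92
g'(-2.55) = 257.06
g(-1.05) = -12.57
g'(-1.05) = 24.28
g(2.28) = -45.88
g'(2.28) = -102.54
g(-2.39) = -143.28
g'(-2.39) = 214.37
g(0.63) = -0.65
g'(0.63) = 4.51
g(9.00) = -18787.32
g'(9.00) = -8580.79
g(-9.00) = -22522.86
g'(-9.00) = 9812.33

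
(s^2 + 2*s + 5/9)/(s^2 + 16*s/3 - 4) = (9*s^2 + 18*s + 5)/(3*(3*s^2 + 16*s - 12))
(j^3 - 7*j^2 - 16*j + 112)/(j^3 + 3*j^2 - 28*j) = (j^2 - 3*j - 28)/(j*(j + 7))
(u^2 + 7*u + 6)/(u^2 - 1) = (u + 6)/(u - 1)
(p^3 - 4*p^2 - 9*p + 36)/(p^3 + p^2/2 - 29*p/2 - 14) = 2*(p^2 - 9)/(2*p^2 + 9*p + 7)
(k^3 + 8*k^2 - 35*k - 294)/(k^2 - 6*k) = k + 14 + 49/k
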